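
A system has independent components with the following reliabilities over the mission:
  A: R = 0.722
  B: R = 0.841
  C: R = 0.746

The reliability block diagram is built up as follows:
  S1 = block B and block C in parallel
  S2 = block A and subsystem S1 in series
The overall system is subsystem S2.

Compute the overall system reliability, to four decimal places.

0.6928

Parallel (B and C): 1 − (1 − 0.841000)(1 − 0.746000) = 0.959614
Series (A and [0.959614]): 0.722000 × 0.959614 = 0.6928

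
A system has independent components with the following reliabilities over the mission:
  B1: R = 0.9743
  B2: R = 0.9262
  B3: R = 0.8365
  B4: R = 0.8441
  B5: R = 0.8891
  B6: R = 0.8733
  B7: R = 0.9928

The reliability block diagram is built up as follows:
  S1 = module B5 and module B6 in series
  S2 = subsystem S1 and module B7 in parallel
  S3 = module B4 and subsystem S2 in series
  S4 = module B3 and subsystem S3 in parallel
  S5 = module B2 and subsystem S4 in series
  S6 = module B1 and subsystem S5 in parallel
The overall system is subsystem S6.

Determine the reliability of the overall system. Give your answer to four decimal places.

0.9975

Series (B5 and B6): 0.889100 × 0.873300 = 0.776451
Parallel ([0.776451] and B7): 1 − (1 − 0.776451)(1 − 0.992800) = 0.998390
Series (B4 and [0.998390]): 0.844100 × 0.998390 = 0.842741
Parallel (B3 and [0.842741]): 1 − (1 − 0.836500)(1 − 0.842741) = 0.974288
Series (B2 and [0.974288]): 0.926200 × 0.974288 = 0.902386
Parallel (B1 and [0.902386]): 1 − (1 − 0.974300)(1 − 0.902386) = 0.9975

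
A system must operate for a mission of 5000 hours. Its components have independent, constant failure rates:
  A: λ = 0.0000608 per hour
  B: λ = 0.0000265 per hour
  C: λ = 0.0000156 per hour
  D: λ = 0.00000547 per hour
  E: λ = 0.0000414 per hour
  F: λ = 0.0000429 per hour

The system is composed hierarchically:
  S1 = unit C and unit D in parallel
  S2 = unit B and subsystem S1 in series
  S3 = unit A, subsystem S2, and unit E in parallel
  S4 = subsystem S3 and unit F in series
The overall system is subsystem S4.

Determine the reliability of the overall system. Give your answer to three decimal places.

0.802

R(A) = exp(−0.0000608 × 5000) = 0.73786
R(B) = exp(−0.0000265 × 5000) = 0.87590
R(C) = exp(−0.0000156 × 5000) = 0.92496
R(D) = exp(−0.00000547 × 5000) = 0.97302
R(E) = exp(−0.0000414 × 5000) = 0.81302
R(F) = exp(−0.0000429 × 5000) = 0.80694
Parallel (C and D): 1 − (1 − 0.92496)(1 − 0.97302) = 0.99798
Series (B and [0.99798]): 0.87590 × 0.99798 = 0.87413
Parallel (A, [0.87413], and E): 1 − (1 − 0.73786)(1 − 0.87413)(1 − 0.81302) = 0.99383
Series ([0.99383] and F): 0.99383 × 0.80694 = 0.802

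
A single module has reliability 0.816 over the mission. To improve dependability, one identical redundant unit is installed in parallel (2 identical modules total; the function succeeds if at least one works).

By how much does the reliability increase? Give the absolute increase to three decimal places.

0.150

R_before = 0.816
R_after = 1 − (1 − 0.816)^2 = 0.966
ΔR = 0.966 − 0.816 = 0.150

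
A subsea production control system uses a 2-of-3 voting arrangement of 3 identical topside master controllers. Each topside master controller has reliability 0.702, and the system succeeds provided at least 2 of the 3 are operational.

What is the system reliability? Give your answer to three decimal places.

R = Σ_{i=2}^{3} C(3,i) p^i (1−p)^{3−i} with p = 0.702
C(3,2)·0.702^2·0.298^1 = 0.44057
C(3,3)·0.702^3·0.298^0 = 0.34595
Sum = 0.787

0.787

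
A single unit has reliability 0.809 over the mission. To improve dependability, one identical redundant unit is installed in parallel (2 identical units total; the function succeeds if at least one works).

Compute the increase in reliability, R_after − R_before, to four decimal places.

R_before = 0.809
R_after = 1 − (1 − 0.809)^2 = 0.9635
ΔR = 0.9635 − 0.809 = 0.1545

0.1545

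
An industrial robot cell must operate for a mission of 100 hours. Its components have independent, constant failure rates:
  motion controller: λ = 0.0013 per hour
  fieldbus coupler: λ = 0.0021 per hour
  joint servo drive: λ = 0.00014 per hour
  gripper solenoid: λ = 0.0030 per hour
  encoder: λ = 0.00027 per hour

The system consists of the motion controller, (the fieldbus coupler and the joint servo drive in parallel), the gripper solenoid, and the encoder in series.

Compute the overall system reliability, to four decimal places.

0.6315

R(motion controller) = exp(−0.0013 × 100) = 0.878095
R(fieldbus coupler) = exp(−0.0021 × 100) = 0.810584
R(joint servo drive) = exp(−0.00014 × 100) = 0.986098
R(gripper solenoid) = exp(−0.0030 × 100) = 0.740818
R(encoder) = exp(−0.00027 × 100) = 0.973361
Parallel (fieldbus coupler and joint servo drive): 1 − (1 − 0.810584)(1 − 0.986098) = 0.997367
Series (motion controller, [0.997367], gripper solenoid, and encoder): 0.878095 × 0.997367 × 0.740818 × 0.973361 = 0.6315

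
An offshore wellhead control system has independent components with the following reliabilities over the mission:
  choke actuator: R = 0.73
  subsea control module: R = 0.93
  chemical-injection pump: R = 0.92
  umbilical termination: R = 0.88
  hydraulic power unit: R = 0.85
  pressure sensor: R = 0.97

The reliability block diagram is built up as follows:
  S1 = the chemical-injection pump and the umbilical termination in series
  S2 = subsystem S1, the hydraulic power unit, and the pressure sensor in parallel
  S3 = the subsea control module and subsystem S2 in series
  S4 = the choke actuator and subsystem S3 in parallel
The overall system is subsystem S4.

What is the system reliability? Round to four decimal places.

Series (chemical-injection pump and umbilical termination): 0.920000 × 0.880000 = 0.809600
Parallel ([0.809600], hydraulic power unit, and pressure sensor): 1 − (1 − 0.809600)(1 − 0.850000)(1 − 0.970000) = 0.999143
Series (subsea control module and [0.999143]): 0.930000 × 0.999143 = 0.929203
Parallel (choke actuator and [0.929203]): 1 − (1 − 0.730000)(1 − 0.929203) = 0.9809

0.9809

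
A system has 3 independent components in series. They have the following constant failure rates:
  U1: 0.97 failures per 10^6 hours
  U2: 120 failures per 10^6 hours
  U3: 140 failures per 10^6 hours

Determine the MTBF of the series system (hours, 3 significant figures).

Series of exponential components: λ_sys = Σ λ_i
λ_sys = 0.00000097 + 0.00012 + 0.00014 = 2.6097e-04 /h
MTBF = 1 / λ_sys = 3830 h

3830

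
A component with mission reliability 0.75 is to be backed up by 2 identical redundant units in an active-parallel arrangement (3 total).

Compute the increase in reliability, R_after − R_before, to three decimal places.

0.234

R_before = 0.75
R_after = 1 − (1 − 0.75)^3 = 0.984
ΔR = 0.984 − 0.75 = 0.234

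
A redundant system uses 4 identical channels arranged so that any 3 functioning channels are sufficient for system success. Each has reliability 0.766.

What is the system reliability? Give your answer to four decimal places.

0.7650

R = Σ_{i=3}^{4} C(4,i) p^i (1−p)^{4−i} with p = 0.766
C(4,3)·0.766^3·0.234^1 = 0.420690
C(4,4)·0.766^4·0.234^0 = 0.344283
Sum = 0.7650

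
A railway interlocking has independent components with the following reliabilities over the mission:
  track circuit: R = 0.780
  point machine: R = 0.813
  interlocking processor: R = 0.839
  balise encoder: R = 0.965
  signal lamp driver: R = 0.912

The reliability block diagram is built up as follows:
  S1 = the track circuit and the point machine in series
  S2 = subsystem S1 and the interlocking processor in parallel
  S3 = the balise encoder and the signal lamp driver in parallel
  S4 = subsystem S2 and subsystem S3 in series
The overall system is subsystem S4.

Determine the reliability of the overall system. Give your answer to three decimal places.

0.938

Series (track circuit and point machine): 0.78000 × 0.81300 = 0.63414
Parallel ([0.63414] and interlocking processor): 1 − (1 − 0.63414)(1 − 0.83900) = 0.94110
Parallel (balise encoder and signal lamp driver): 1 − (1 − 0.96500)(1 − 0.91200) = 0.99692
Series ([0.94110] and [0.99692]): 0.94110 × 0.99692 = 0.938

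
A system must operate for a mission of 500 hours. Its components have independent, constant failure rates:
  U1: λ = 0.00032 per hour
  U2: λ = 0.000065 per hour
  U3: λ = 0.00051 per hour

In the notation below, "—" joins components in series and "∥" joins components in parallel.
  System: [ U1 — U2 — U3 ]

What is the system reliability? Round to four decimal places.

0.6392

R(U1) = exp(−0.00032 × 500) = 0.852144
R(U2) = exp(−0.000065 × 500) = 0.968022
R(U3) = exp(−0.00051 × 500) = 0.774916
Series (U1, U2, and U3): 0.852144 × 0.968022 × 0.774916 = 0.6392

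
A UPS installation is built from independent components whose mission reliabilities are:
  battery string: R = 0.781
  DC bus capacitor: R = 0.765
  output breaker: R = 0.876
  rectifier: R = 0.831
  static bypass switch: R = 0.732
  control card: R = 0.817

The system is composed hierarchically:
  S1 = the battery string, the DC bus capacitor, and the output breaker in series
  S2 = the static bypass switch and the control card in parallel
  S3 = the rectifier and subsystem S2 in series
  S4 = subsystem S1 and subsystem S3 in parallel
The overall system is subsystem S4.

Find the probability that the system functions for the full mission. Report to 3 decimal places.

Series (battery string, DC bus capacitor, and output breaker): 0.78100 × 0.76500 × 0.87600 = 0.52338
Parallel (static bypass switch and control card): 1 − (1 − 0.73200)(1 − 0.81700) = 0.95096
Series (rectifier and [0.95096]): 0.83100 × 0.95096 = 0.79025
Parallel ([0.52338] and [0.79025]): 1 − (1 − 0.52338)(1 − 0.79025) = 0.900

0.900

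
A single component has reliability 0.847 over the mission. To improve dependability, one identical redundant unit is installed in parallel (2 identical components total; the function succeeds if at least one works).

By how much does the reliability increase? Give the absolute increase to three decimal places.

R_before = 0.847
R_after = 1 − (1 − 0.847)^2 = 0.977
ΔR = 0.977 − 0.847 = 0.130

0.130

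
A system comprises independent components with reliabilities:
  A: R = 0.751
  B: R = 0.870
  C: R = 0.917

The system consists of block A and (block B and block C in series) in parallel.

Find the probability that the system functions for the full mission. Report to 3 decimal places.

0.950

Series (B and C): 0.87000 × 0.91700 = 0.79779
Parallel (A and [0.79779]): 1 − (1 − 0.75100)(1 − 0.79779) = 0.950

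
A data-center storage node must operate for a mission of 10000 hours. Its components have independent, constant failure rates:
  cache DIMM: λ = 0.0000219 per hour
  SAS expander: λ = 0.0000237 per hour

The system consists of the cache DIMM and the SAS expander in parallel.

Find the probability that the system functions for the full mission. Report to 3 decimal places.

0.958

R(cache DIMM) = exp(−0.0000219 × 10000) = 0.80332
R(SAS expander) = exp(−0.0000237 × 10000) = 0.78899
Parallel (cache DIMM and SAS expander): 1 − (1 − 0.80332)(1 − 0.78899) = 0.958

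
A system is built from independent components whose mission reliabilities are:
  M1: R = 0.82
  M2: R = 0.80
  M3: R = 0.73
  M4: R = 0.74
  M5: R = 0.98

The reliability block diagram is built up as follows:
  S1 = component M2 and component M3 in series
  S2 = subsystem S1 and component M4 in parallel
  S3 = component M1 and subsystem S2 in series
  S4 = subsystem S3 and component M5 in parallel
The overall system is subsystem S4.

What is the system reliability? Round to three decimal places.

Series (M2 and M3): 0.80000 × 0.73000 = 0.58400
Parallel ([0.58400] and M4): 1 − (1 − 0.58400)(1 − 0.74000) = 0.89184
Series (M1 and [0.89184]): 0.82000 × 0.89184 = 0.73131
Parallel ([0.73131] and M5): 1 − (1 − 0.73131)(1 − 0.98000) = 0.995

0.995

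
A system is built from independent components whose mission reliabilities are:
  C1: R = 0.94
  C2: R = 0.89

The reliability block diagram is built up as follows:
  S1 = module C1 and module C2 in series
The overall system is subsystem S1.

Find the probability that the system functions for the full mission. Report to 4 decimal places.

0.8366

Series (C1 and C2): 0.940000 × 0.890000 = 0.8366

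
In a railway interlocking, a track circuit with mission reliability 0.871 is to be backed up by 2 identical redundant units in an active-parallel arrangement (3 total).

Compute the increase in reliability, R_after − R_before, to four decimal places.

R_before = 0.871
R_after = 1 − (1 − 0.871)^3 = 0.9979
ΔR = 0.9979 − 0.871 = 0.1269

0.1269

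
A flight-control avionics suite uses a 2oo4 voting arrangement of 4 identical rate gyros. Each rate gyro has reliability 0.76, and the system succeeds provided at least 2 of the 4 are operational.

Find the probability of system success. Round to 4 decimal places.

0.9547

R = Σ_{i=2}^{4} C(4,i) p^i (1−p)^{4−i} with p = 0.76
C(4,2)·0.76^2·0.24^2 = 0.199619
C(4,3)·0.76^3·0.24^1 = 0.421417
C(4,4)·0.76^4·0.24^0 = 0.333622
Sum = 0.9547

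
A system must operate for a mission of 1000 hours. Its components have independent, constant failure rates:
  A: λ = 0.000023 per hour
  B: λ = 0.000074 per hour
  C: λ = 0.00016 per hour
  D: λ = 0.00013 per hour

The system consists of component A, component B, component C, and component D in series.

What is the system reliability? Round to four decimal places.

0.6791

R(A) = exp(−0.000023 × 1000) = 0.977262
R(B) = exp(−0.000074 × 1000) = 0.928672
R(C) = exp(−0.00016 × 1000) = 0.852144
R(D) = exp(−0.00013 × 1000) = 0.878095
Series (A, B, C, and D): 0.977262 × 0.928672 × 0.852144 × 0.878095 = 0.6791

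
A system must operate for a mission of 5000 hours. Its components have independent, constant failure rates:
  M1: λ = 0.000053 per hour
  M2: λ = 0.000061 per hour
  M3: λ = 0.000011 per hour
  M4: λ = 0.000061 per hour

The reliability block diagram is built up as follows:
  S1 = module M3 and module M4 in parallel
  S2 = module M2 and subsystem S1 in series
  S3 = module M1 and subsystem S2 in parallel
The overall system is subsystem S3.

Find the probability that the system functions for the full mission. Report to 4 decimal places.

R(M1) = exp(−0.000053 × 5000) = 0.767206
R(M2) = exp(−0.000061 × 5000) = 0.737123
R(M3) = exp(−0.000011 × 5000) = 0.946485
R(M4) = exp(−0.000061 × 5000) = 0.737123
Parallel (M3 and M4): 1 − (1 − 0.946485)(1 − 0.737123) = 0.985932
Series (M2 and [0.985932]): 0.737123 × 0.985932 = 0.726753
Parallel (M1 and [0.726753]): 1 − (1 − 0.767206)(1 − 0.726753) = 0.9364

0.9364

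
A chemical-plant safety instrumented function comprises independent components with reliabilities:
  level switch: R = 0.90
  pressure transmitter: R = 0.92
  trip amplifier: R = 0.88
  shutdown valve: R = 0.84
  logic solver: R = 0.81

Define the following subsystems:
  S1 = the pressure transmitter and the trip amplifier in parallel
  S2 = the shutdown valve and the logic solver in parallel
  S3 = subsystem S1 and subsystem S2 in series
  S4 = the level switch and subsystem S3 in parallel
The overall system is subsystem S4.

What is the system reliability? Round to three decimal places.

Parallel (pressure transmitter and trip amplifier): 1 − (1 − 0.92000)(1 − 0.88000) = 0.99040
Parallel (shutdown valve and logic solver): 1 − (1 − 0.84000)(1 − 0.81000) = 0.96960
Series ([0.99040] and [0.96960]): 0.99040 × 0.96960 = 0.96029
Parallel (level switch and [0.96029]): 1 − (1 − 0.90000)(1 − 0.96029) = 0.996

0.996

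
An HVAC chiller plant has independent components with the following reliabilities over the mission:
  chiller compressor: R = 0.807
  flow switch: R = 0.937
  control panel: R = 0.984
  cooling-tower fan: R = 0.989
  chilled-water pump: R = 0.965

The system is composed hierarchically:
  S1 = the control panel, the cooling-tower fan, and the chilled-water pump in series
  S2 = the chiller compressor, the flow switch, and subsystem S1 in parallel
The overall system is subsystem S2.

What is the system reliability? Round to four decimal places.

0.9993

Series (control panel, cooling-tower fan, and chilled-water pump): 0.984000 × 0.989000 × 0.965000 = 0.939115
Parallel (chiller compressor, flow switch, and [0.939115]): 1 − (1 − 0.807000)(1 − 0.937000)(1 − 0.939115) = 0.9993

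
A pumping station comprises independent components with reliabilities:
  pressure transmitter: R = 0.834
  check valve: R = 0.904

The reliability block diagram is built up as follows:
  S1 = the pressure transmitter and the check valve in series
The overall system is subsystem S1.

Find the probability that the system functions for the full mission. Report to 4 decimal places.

Series (pressure transmitter and check valve): 0.834000 × 0.904000 = 0.7539

0.7539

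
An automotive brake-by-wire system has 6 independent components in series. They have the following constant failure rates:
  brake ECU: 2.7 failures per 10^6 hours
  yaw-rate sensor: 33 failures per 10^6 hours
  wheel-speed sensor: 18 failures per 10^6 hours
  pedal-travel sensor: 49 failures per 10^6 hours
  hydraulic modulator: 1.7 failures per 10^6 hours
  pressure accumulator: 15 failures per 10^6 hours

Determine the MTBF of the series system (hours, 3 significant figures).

8380

Series of exponential components: λ_sys = Σ λ_i
λ_sys = 0.0000027 + 0.000033 + 0.000018 + 0.000049 + 0.0000017 + 0.000015 = 1.1940e-04 /h
MTBF = 1 / λ_sys = 8380 h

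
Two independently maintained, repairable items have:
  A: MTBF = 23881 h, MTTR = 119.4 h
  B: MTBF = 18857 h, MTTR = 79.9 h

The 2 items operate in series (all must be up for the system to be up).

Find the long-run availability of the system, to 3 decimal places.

A(A) = MTBF/(MTBF+MTTR) = 23881/(23881+119.4) = 0.995025
A(B) = MTBF/(MTBF+MTTR) = 18857/(18857+79.9) = 0.995781
Series availability: 0.995025 × 0.995781 = 0.991

0.991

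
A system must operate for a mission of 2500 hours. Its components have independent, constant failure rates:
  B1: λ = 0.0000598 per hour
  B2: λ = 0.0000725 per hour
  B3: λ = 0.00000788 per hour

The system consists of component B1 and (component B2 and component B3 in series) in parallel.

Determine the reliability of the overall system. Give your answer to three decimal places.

0.975

R(B1) = exp(−0.0000598 × 2500) = 0.86114
R(B2) = exp(−0.0000725 × 2500) = 0.83423
R(B3) = exp(−0.00000788 × 2500) = 0.98049
Series (B2 and B3): 0.83423 × 0.98049 = 0.81795
Parallel (B1 and [0.81795]): 1 − (1 − 0.86114)(1 − 0.81795) = 0.975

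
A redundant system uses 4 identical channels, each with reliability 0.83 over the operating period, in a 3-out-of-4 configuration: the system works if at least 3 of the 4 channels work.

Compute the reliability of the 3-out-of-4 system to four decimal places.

R = Σ_{i=3}^{4} C(4,i) p^i (1−p)^{4−i} with p = 0.83
C(4,3)·0.83^3·0.17^1 = 0.388815
C(4,4)·0.83^4·0.17^0 = 0.474583
Sum = 0.8634

0.8634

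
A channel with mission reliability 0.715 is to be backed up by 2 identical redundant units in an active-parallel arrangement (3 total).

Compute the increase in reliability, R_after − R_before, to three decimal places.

R_before = 0.715
R_after = 1 − (1 − 0.715)^3 = 0.977
ΔR = 0.977 − 0.715 = 0.262

0.262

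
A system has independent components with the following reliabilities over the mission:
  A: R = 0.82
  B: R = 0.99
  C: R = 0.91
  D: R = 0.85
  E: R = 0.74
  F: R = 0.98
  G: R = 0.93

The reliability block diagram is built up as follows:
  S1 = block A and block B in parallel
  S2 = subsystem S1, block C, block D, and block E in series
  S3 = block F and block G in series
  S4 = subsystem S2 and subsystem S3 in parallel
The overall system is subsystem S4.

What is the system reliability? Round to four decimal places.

Parallel (A and B): 1 − (1 − 0.820000)(1 − 0.990000) = 0.998200
Series ([0.998200], C, D, and E): 0.998200 × 0.910000 × 0.850000 × 0.740000 = 0.571360
Series (F and G): 0.980000 × 0.930000 = 0.911400
Parallel ([0.571360] and [0.911400]): 1 − (1 − 0.571360)(1 − 0.911400) = 0.9620

0.9620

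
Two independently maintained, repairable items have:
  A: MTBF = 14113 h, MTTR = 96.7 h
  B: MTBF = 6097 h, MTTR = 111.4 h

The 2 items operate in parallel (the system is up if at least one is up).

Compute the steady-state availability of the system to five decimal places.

A(A) = MTBF/(MTBF+MTTR) = 14113/(14113+96.7) = 0.993195
A(B) = MTBF/(MTBF+MTTR) = 6097/(6097+111.4) = 0.982057
Parallel availability: 1 − (1 − 0.993195)(1 − 0.982057) = 0.99988

0.99988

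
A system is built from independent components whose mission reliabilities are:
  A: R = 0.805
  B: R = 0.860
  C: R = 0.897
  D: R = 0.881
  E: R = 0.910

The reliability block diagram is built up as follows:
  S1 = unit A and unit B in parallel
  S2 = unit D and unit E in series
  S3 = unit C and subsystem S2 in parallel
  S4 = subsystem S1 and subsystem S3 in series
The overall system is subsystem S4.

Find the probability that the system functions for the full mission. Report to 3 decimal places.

Parallel (A and B): 1 − (1 − 0.80500)(1 − 0.86000) = 0.97270
Series (D and E): 0.88100 × 0.91000 = 0.80171
Parallel (C and [0.80171]): 1 − (1 − 0.89700)(1 − 0.80171) = 0.97958
Series ([0.97270] and [0.97958]): 0.97270 × 0.97958 = 0.953

0.953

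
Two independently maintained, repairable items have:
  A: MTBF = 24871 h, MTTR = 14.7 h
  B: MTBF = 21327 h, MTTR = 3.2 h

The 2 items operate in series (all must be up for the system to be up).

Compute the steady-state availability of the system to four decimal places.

A(A) = MTBF/(MTBF+MTTR) = 24871/(24871+14.7) = 0.999409
A(B) = MTBF/(MTBF+MTTR) = 21327/(21327+3.2) = 0.999850
Series availability: 0.999409 × 0.999850 = 0.9993

0.9993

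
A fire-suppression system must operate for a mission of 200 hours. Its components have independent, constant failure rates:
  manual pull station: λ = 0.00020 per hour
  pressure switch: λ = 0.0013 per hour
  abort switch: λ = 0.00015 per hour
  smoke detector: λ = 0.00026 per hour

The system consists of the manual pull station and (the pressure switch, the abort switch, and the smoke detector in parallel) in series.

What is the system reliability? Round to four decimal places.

R(manual pull station) = exp(−0.00020 × 200) = 0.960789
R(pressure switch) = exp(−0.0013 × 200) = 0.771052
R(abort switch) = exp(−0.00015 × 200) = 0.970446
R(smoke detector) = exp(−0.00026 × 200) = 0.949329
Parallel (pressure switch, abort switch, and smoke detector): 1 − (1 − 0.771052)(1 − 0.970446)(1 − 0.949329) = 0.999657
Series (manual pull station and [0.999657]): 0.960789 × 0.999657 = 0.9605

0.9605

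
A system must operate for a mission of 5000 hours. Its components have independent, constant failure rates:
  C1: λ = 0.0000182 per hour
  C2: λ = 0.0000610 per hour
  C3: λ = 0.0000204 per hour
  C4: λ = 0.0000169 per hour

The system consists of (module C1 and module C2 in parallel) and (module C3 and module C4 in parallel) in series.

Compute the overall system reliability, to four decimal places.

0.9695

R(C1) = exp(−0.0000182 × 5000) = 0.913018
R(C2) = exp(−0.0000610 × 5000) = 0.737123
R(C3) = exp(−0.0000204 × 5000) = 0.903030
R(C4) = exp(−0.0000169 × 5000) = 0.918972
Parallel (C1 and C2): 1 − (1 − 0.913018)(1 − 0.737123) = 0.977134
Parallel (C3 and C4): 1 − (1 − 0.903030)(1 − 0.918972) = 0.992143
Series ([0.977134] and [0.992143]): 0.977134 × 0.992143 = 0.9695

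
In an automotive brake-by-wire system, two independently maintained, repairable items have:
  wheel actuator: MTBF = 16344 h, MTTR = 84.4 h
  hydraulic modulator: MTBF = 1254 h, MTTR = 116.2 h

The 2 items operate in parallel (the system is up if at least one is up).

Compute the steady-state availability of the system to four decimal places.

A(wheel actuator) = MTBF/(MTBF+MTTR) = 16344/(16344+84.4) = 0.994863
A(hydraulic modulator) = MTBF/(MTBF+MTTR) = 1254/(1254+116.2) = 0.915195
Parallel availability: 1 − (1 − 0.994863)(1 − 0.915195) = 0.9996

0.9996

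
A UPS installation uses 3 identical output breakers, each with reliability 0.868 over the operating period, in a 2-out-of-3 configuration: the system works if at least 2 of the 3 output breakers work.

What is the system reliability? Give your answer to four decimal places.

R = Σ_{i=2}^{3} C(3,i) p^i (1−p)^{3−i} with p = 0.868
C(3,2)·0.868^2·0.132^1 = 0.298356
C(3,3)·0.868^3·0.132^0 = 0.653972
Sum = 0.9523

0.9523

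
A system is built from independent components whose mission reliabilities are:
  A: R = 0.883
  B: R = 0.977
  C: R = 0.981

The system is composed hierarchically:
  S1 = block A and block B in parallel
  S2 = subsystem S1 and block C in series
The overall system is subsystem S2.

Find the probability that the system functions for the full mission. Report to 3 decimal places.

Parallel (A and B): 1 − (1 − 0.88300)(1 − 0.97700) = 0.99731
Series ([0.99731] and C): 0.99731 × 0.98100 = 0.978

0.978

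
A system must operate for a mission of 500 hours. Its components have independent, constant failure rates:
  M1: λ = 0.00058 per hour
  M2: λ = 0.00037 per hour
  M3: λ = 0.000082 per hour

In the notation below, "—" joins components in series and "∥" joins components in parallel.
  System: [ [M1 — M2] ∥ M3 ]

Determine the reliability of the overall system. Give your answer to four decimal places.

0.9848

R(M1) = exp(−0.00058 × 500) = 0.748264
R(M2) = exp(−0.00037 × 500) = 0.831104
R(M3) = exp(−0.000082 × 500) = 0.959829
Series (M1 and M2): 0.748264 × 0.831104 = 0.621885
Parallel ([0.621885] and M3): 1 − (1 − 0.621885)(1 − 0.959829) = 0.9848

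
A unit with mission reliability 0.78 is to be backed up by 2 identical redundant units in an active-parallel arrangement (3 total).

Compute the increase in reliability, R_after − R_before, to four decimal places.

0.2094

R_before = 0.78
R_after = 1 − (1 − 0.78)^3 = 0.9894
ΔR = 0.9894 − 0.78 = 0.2094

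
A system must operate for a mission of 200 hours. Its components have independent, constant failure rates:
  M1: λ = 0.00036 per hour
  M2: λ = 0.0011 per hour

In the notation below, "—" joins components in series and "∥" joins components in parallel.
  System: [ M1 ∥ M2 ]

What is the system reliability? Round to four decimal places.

0.9863

R(M1) = exp(−0.00036 × 200) = 0.930531
R(M2) = exp(−0.0011 × 200) = 0.802519
Parallel (M1 and M2): 1 − (1 − 0.930531)(1 − 0.802519) = 0.9863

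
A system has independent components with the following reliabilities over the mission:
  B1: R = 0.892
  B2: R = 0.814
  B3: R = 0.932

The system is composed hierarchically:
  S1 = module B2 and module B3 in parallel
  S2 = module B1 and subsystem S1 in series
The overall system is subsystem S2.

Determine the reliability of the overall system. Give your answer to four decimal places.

0.8807

Parallel (B2 and B3): 1 − (1 − 0.814000)(1 − 0.932000) = 0.987352
Series (B1 and [0.987352]): 0.892000 × 0.987352 = 0.8807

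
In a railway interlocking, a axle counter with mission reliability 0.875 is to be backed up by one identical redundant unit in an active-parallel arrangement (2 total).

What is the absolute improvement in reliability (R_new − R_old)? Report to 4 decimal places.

0.1094

R_before = 0.875
R_after = 1 − (1 − 0.875)^2 = 0.9844
ΔR = 0.9844 − 0.875 = 0.1094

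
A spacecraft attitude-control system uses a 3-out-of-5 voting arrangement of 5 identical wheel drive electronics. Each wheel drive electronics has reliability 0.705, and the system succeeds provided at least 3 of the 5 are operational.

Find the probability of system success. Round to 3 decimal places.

R = Σ_{i=3}^{5} C(5,i) p^i (1−p)^{5−i} with p = 0.705
C(5,3)·0.705^3·0.295^2 = 0.30494
C(5,4)·0.705^4·0.295^1 = 0.36437
C(5,5)·0.705^5·0.295^0 = 0.17416
Sum = 0.843

0.843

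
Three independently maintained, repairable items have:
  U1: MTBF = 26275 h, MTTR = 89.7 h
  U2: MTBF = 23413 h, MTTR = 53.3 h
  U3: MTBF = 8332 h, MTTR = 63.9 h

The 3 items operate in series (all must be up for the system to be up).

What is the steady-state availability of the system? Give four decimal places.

A(U1) = MTBF/(MTBF+MTTR) = 26275/(26275+89.7) = 0.996598
A(U2) = MTBF/(MTBF+MTTR) = 23413/(23413+53.3) = 0.997729
A(U3) = MTBF/(MTBF+MTTR) = 8332/(8332+63.9) = 0.992389
Series availability: 0.996598 × 0.997729 × 0.992389 = 0.9868

0.9868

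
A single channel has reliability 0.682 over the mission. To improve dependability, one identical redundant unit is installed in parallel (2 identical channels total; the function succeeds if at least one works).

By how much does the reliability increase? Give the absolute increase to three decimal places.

R_before = 0.682
R_after = 1 − (1 − 0.682)^2 = 0.899
ΔR = 0.899 − 0.682 = 0.217

0.217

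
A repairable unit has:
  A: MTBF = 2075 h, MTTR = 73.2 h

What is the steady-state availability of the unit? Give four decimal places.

A(A) = MTBF/(MTBF+MTTR) = 2075/(2075+73.2) = 0.9659

0.9659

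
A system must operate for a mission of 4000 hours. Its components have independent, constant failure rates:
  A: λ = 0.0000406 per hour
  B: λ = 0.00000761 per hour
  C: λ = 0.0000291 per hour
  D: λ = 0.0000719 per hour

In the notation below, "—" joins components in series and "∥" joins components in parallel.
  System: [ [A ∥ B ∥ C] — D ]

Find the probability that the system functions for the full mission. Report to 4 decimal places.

0.7497

R(A) = exp(−0.0000406 × 4000) = 0.850101
R(B) = exp(−0.00000761 × 4000) = 0.970019
R(C) = exp(−0.0000291 × 4000) = 0.890119
R(D) = exp(−0.0000719 × 4000) = 0.750062
Parallel (A, B, and C): 1 − (1 − 0.850101)(1 − 0.970019)(1 − 0.890119) = 0.999506
Series ([0.999506] and D): 0.999506 × 0.750062 = 0.7497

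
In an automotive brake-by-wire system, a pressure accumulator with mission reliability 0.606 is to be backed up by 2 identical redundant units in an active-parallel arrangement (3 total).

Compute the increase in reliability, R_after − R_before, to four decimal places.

0.3328

R_before = 0.606
R_after = 1 − (1 − 0.606)^3 = 0.9388
ΔR = 0.9388 − 0.606 = 0.3328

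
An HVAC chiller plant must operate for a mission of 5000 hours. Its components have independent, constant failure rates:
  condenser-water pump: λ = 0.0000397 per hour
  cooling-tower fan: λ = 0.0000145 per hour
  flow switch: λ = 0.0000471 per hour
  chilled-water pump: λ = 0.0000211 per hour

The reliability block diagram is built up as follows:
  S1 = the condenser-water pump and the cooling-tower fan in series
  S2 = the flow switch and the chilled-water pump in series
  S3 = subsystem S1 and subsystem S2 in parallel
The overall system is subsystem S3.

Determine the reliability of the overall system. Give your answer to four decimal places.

R(condenser-water pump) = exp(−0.0000397 × 5000) = 0.819960
R(cooling-tower fan) = exp(−0.0000145 × 5000) = 0.930066
R(flow switch) = exp(−0.0000471 × 5000) = 0.790176
R(chilled-water pump) = exp(−0.0000211 × 5000) = 0.899874
Series (condenser-water pump and cooling-tower fan): 0.819960 × 0.930066 = 0.762617
Series (flow switch and chilled-water pump): 0.790176 × 0.899874 = 0.711059
Parallel ([0.762617] and [0.711059]): 1 − (1 − 0.762617)(1 − 0.711059) = 0.9314

0.9314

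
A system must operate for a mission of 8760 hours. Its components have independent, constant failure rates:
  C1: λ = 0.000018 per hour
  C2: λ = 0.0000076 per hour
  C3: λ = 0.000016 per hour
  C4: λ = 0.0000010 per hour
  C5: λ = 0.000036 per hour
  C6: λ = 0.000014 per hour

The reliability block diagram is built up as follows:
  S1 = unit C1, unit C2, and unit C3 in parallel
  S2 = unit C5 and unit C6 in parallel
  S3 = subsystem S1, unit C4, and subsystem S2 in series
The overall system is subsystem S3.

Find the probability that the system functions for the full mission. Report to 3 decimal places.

R(C1) = exp(−0.000018 × 8760) = 0.85412
R(C2) = exp(−0.0000076 × 8760) = 0.93559
R(C3) = exp(−0.000016 × 8760) = 0.86922
R(C4) = exp(−0.0000010 × 8760) = 0.99128
R(C5) = exp(−0.000036 × 8760) = 0.72953
R(C6) = exp(−0.000014 × 8760) = 0.88458
Parallel (C1, C2, and C3): 1 − (1 − 0.85412)(1 − 0.93559)(1 − 0.86922) = 0.99877
Parallel (C5 and C6): 1 − (1 − 0.72953)(1 − 0.88458) = 0.96878
Series ([0.99877], C4, and [0.96878]): 0.99877 × 0.99128 × 0.96878 = 0.959

0.959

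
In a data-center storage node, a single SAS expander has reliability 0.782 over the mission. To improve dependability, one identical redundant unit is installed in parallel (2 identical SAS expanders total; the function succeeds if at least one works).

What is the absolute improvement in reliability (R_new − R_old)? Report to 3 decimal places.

0.170

R_before = 0.782
R_after = 1 − (1 − 0.782)^2 = 0.952
ΔR = 0.952 − 0.782 = 0.170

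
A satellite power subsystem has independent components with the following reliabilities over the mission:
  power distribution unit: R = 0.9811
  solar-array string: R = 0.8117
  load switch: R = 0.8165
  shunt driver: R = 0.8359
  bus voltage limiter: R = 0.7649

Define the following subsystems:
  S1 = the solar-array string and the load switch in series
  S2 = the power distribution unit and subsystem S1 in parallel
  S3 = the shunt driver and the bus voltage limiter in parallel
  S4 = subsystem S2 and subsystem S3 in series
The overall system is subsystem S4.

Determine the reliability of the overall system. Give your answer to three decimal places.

0.955

Series (solar-array string and load switch): 0.81170 × 0.81650 = 0.66275
Parallel (power distribution unit and [0.66275]): 1 − (1 − 0.98110)(1 − 0.66275) = 0.99363
Parallel (shunt driver and bus voltage limiter): 1 − (1 − 0.83590)(1 − 0.76490) = 0.96142
Series ([0.99363] and [0.96142]): 0.99363 × 0.96142 = 0.955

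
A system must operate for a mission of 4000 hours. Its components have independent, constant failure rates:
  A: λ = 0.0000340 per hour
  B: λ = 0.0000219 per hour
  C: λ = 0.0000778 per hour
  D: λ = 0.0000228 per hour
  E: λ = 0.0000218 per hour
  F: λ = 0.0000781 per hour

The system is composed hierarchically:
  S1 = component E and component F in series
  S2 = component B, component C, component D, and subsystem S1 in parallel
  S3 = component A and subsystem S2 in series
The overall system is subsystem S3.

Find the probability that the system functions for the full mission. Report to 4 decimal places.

R(A) = exp(−0.0000340 × 4000) = 0.872843
R(B) = exp(−0.0000219 × 4000) = 0.916127
R(C) = exp(−0.0000778 × 4000) = 0.732567
R(D) = exp(−0.0000228 × 4000) = 0.912835
R(E) = exp(−0.0000218 × 4000) = 0.916494
R(F) = exp(−0.0000781 × 4000) = 0.731689
Series (E and F): 0.916494 × 0.731689 = 0.670589
Parallel (B, C, D, and [0.670589]): 1 − (1 − 0.916127)(1 − 0.732567)(1 − 0.912835)(1 − 0.670589) = 0.999356
Series (A and [0.999356]): 0.872843 × 0.999356 = 0.8723

0.8723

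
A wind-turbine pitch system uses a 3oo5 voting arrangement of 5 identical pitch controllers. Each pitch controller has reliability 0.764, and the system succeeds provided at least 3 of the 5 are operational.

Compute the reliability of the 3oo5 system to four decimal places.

R = Σ_{i=3}^{5} C(5,i) p^i (1−p)^{5−i} with p = 0.764
C(5,3)·0.764^3·0.236^2 = 0.248373
C(5,4)·0.764^4·0.236^1 = 0.402027
C(5,5)·0.764^5·0.236^0 = 0.260296
Sum = 0.9107

0.9107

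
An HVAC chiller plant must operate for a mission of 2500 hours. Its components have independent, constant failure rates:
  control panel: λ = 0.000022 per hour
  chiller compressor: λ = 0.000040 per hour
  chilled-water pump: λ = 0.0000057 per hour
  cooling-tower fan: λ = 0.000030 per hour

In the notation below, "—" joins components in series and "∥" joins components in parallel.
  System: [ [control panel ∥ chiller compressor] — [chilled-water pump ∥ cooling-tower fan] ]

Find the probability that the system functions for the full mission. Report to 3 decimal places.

R(control panel) = exp(−0.000022 × 2500) = 0.94649
R(chiller compressor) = exp(−0.000040 × 2500) = 0.90484
R(chilled-water pump) = exp(−0.0000057 × 2500) = 0.98585
R(cooling-tower fan) = exp(−0.000030 × 2500) = 0.92774
Parallel (control panel and chiller compressor): 1 − (1 − 0.94649)(1 − 0.90484) = 0.99491
Parallel (chilled-water pump and cooling-tower fan): 1 − (1 − 0.98585)(1 − 0.92774) = 0.99898
Series ([0.99491] and [0.99898]): 0.99491 × 0.99898 = 0.994

0.994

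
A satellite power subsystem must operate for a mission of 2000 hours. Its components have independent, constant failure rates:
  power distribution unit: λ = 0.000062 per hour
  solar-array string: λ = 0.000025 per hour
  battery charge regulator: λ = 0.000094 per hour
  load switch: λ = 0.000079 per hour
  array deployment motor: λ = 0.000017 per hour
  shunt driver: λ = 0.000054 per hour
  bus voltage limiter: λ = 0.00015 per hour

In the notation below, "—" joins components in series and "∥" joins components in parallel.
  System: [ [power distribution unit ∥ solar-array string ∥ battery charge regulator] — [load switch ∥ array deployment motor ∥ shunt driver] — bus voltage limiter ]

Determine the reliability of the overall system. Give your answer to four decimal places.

0.7397

R(power distribution unit) = exp(−0.000062 × 2000) = 0.883380
R(solar-array string) = exp(−0.000025 × 2000) = 0.951229
R(battery charge regulator) = exp(−0.000094 × 2000) = 0.828615
R(load switch) = exp(−0.000079 × 2000) = 0.853850
R(array deployment motor) = exp(−0.000017 × 2000) = 0.966572
R(shunt driver) = exp(−0.000054 × 2000) = 0.897628
R(bus voltage limiter) = exp(−0.00015 × 2000) = 0.740818
Parallel (power distribution unit, solar-array string, and battery charge regulator): 1 − (1 − 0.883380)(1 − 0.951229)(1 − 0.828615) = 0.999025
Parallel (load switch, array deployment motor, and shunt driver): 1 − (1 − 0.853850)(1 − 0.966572)(1 − 0.897628) = 0.999500
Series ([0.999025], [0.999500], and bus voltage limiter): 0.999025 × 0.999500 × 0.740818 = 0.7397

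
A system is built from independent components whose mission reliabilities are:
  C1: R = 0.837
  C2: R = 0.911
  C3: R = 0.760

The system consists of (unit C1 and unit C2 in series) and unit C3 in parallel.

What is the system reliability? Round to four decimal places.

0.9430

Series (C1 and C2): 0.837000 × 0.911000 = 0.762507
Parallel ([0.762507] and C3): 1 − (1 − 0.762507)(1 − 0.760000) = 0.9430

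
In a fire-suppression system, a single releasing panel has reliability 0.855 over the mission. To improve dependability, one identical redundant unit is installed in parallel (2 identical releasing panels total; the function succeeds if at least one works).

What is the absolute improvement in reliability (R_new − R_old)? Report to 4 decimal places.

0.1240

R_before = 0.855
R_after = 1 − (1 − 0.855)^2 = 0.9790
ΔR = 0.9790 − 0.855 = 0.1240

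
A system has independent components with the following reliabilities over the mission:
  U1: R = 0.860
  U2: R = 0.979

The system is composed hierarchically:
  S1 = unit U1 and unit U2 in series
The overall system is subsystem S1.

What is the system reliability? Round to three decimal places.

0.842

Series (U1 and U2): 0.86000 × 0.97900 = 0.842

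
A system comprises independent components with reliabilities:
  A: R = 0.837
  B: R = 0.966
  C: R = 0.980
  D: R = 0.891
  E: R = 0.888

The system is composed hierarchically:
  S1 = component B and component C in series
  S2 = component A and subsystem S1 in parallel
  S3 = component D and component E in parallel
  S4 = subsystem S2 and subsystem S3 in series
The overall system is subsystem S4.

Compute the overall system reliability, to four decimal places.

0.9792

Series (B and C): 0.966000 × 0.980000 = 0.946680
Parallel (A and [0.946680]): 1 − (1 − 0.837000)(1 − 0.946680) = 0.991309
Parallel (D and E): 1 − (1 − 0.891000)(1 − 0.888000) = 0.987792
Series ([0.991309] and [0.987792]): 0.991309 × 0.987792 = 0.9792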